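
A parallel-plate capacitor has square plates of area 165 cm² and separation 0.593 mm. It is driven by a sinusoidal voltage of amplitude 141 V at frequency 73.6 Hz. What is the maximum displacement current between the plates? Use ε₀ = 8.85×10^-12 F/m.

1.61×10^-5 A

The displacement current equals the conduction current C dV/dt, which peaks at C V₀ ω.
With C = ε₀A/d = (8.85×10^-12)(0.0165)/(5.93×10^-4) = 2.462×10^-10 F and ω = 2πf = 462.4 rad/s, I_d,max = (2.462×10^-10)(141)(462.4) = 1.61×10^-5 A.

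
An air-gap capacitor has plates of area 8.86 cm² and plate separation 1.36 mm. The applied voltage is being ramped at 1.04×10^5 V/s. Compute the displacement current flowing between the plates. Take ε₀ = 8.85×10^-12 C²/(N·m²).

6.00×10^-7 A

E = V/d so dE/dt = (dV/dt)/d = 7.647×10^7 V/(m·s), and I_d = ε₀ A dE/dt = (8.85×10^-12)(8.86×10^-4)(7.647×10^7) = 6.00×10^-7 A.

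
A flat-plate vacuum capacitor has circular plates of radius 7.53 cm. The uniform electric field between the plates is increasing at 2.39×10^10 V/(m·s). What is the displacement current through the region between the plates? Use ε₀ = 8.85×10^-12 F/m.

I_d = ε₀ A (dE/dt) = (8.85×10^-12)(0.01781 m²)(2.39×10^10) = 3.77×10^-3 A.

3.77×10^-3 A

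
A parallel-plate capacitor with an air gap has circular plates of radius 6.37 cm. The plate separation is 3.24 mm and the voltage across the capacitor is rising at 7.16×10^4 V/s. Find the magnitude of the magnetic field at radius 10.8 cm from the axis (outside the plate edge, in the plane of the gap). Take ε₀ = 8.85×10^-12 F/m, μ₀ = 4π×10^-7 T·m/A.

4.62×10^-12 T

I_d = C dV/dt with C = ε₀πR²/d = 3.483×10^-11 F, so I_d = (3.483×10^-11)(7.16×10^4) = 2.494×10^-6 A.
With r > R the enclosed displacement current is the full I_d; B = μ₀ I_d / (2πr) = 4.62×10^-12 T.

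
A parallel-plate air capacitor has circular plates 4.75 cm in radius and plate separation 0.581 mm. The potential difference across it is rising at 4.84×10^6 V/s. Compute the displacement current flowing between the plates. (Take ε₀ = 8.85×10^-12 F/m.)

E = V/d so dE/dt = (dV/dt)/d = 8.330×10^9 V/(m·s), and I_d = ε₀ A dE/dt = (8.85×10^-12)(7.088×10^-3)(8.330×10^9) = 5.23×10^-4 A.

5.23×10^-4 A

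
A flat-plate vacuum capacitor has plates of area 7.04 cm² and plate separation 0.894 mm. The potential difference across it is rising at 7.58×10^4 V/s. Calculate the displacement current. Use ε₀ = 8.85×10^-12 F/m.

5.28×10^-7 A

The field between the plates is E = V/d, so dE/dt = (7.58×10^4)/(8.94×10^-4 m) = 8.479×10^7 V/(m·s).
I_d = ε₀ A (dE/dt) = (8.85×10^-12)(7.04×10^-4)(8.479×10^7) = 5.28×10^-7 A.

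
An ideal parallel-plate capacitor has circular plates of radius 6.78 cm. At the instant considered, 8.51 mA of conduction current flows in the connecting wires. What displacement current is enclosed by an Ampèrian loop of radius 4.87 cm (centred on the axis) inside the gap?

4.39×10^-3 A

Between the plates the displacement current equals the wire current: I_d = 8.51 mA = 8.51×10^-3 A.
Through an area πr² the displacement current is I_d·(πr²/πR²) = I_d (r/R)² = 4.39×10^-3 A.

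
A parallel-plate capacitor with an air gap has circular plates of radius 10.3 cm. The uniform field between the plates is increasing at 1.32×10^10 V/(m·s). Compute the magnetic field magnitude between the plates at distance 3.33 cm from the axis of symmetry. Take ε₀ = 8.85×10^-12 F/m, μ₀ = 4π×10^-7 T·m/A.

Through the whole plate area (πR² = 0.03333 m²), I_d = ε₀ πR² dE/dt = 3.894×10^-3 A.
For r < R the Ampère–Maxwell law gives B(2πr) = μ₀ I_d (r²/R²), so B = μ₀ I_d r/(2πR²) = (4π×10^-7)(3.894×10^-3)(0.0333)/(2π·0.103²) = 2.44×10^-9 T.

2.44×10^-9 T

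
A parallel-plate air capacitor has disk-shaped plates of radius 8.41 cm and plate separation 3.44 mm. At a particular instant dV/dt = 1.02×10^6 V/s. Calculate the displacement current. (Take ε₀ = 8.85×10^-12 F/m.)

The displacement current equals the charging current C dV/dt. With C = ε₀A/d = (8.85×10^-12)(0.02222)/(3.44×10^-3) = 5.716×10^-11 F, I_d = (5.716×10^-11)(1.02×10^6) = 5.83×10^-5 A.

5.83×10^-5 A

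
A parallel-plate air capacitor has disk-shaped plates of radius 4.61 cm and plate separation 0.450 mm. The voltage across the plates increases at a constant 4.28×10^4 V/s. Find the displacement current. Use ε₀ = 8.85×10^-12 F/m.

5.62×10^-6 A

The displacement current equals the charging current C dV/dt. With C = ε₀A/d = (8.85×10^-12)(6.677×10^-3)/(4.50×10^-4) = 1.313×10^-10 F, I_d = (1.313×10^-10)(4.28×10^4) = 5.62×10^-6 A.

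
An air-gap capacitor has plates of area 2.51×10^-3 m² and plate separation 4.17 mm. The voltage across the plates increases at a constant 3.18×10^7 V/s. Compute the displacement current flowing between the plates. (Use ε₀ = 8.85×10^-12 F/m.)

C = ε₀A/d = (8.85×10^-12)(2.51×10^-3)/(4.17×10^-3) = 5.327×10^-12 F.
I_d = C dV/dt = (5.327×10^-12)(3.18×10^7) = 1.69×10^-4 A.

1.69×10^-4 A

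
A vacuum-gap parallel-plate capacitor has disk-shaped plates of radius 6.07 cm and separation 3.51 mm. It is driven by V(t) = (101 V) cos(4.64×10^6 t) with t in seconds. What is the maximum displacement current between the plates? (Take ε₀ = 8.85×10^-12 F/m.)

The displacement current equals the conduction current C dV/dt, which peaks at C V₀ ω.
With C = ε₀A/d = (8.85×10^-12)(0.01158)/(3.51×10^-3) = 2.920×10^-11 F and ω = 4.64×10^6 rad/s, I_d,max = (2.920×10^-11)(101)(4.64×10^6) = 0.0137 A.

0.0137 A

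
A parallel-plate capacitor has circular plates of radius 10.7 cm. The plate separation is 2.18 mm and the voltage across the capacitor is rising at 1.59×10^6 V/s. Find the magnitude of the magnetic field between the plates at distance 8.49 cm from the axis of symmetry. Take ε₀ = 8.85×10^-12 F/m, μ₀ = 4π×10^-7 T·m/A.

3.44×10^-10 T

I_d = C dV/dt with C = ε₀πR²/d = 1.460×10^-10 F, so I_d = (1.460×10^-10)(1.59×10^6) = 2.321×10^-4 A.
For r < R the Ampère–Maxwell law gives B(2πr) = μ₀ I_d (r²/R²), so B = μ₀ I_d r/(2πR²) = (4π×10^-7)(2.321×10^-4)(0.0849)/(2π·0.107²) = 3.44×10^-10 T.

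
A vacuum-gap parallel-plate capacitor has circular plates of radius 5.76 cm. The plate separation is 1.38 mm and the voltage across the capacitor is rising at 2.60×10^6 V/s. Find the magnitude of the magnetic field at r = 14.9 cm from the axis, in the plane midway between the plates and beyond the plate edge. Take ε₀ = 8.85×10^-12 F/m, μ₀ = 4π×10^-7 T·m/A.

With E = V/d, dE/dt = 1.884×10^9 V/(m·s) and πR² = 0.01042 m², giving I_d = ε₀ πR² dE/dt = 1.737×10^-4 A.
Outside the plates the loop encloses all of I_d, so B·2πr = μ₀ I_d and B = 2.33×10^-10 T.

2.33×10^-10 T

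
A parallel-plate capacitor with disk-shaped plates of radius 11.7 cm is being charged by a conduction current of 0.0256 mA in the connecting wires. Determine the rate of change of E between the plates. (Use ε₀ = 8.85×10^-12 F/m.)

By continuity, I_d in the gap equals the 0.0256 mA flowing in the wire.
Then dE/dt = I_d/(ε₀A) = 6.73×10^7 V/(m·s).

6.73×10^7 V/(m·s)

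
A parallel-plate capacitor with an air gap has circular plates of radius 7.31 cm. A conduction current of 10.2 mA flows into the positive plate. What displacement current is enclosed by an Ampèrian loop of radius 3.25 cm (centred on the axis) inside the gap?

No conduction current crosses the gap, so I_d there equals the 0.0102 A in the leads.
Through an area πr² the displacement current is I_d·(πr²/πR²) = I_d (r/R)² = 2.02×10^-3 A.

2.02×10^-3 A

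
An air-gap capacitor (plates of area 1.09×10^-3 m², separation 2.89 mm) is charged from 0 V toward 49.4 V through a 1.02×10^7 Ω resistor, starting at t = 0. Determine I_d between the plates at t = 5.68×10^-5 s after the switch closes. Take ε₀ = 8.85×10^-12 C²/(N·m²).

9.13×10^-7 A

C = ε₀A/d = (8.85×10^-12)(1.09×10^-3)/(2.89×10^-3) = 3.338×10^-12 F, so τ = RC = 3.405×10^-5 s.
The conduction current is I(t) = (V₀/R) e^(−t/τ), and the displacement current between the plates equals it.
t/τ = 1.668; I_d = (49.4/1.02×10^7) · e^(−1.668) = (4.843×10^-6)(0.1886) = 9.13×10^-7 A.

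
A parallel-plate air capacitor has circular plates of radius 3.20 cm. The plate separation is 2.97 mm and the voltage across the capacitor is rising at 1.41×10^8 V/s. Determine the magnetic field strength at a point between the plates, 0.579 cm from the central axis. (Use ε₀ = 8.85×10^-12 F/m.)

1.53×10^-9 T

With E = V/d, dE/dt = 4.747×10^10 V/(m·s) and πR² = 3.217×10^-3 m², giving I_d = ε₀ πR² dE/dt = 1.351×10^-3 A.
∮B·dl = μ₀ I_d,enc with I_d,enc = I_d r²/R² = 4.423×10^-5 A; so B = μ₀ I_d,enc/(2πr) = 1.53×10^-9 T.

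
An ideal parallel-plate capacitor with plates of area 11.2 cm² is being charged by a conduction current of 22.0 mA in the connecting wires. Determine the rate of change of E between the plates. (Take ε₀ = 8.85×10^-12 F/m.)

The displacement current between the plates equals the conduction current, I_d = 22.0 mA.
Since I_d = ε₀ A dE/dt, dE/dt = I_d/(ε₀A) = (0.0220)/((8.85×10^-12)(1.12×10^-3)) = 2.22×10^12 V/(m·s).

2.22×10^12 V/(m·s)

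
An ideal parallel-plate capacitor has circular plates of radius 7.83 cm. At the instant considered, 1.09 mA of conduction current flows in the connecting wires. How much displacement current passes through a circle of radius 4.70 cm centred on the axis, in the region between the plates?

3.93×10^-4 A

No conduction current crosses the gap, so I_d there equals the 1.09×10^-3 A in the leads.
Since J_d is uniform, the enclosed fraction is (r/R)² = 0.3603, giving I_d,enc = 3.93×10^-4 A.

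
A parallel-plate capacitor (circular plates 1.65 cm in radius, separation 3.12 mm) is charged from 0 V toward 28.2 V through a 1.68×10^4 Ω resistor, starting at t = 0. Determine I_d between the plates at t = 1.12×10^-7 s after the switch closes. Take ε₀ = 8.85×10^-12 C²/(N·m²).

1.08×10^-4 A

C = ε₀A/d = (8.85×10^-12)(8.553×10^-4)/(3.12×10^-3) = 2.426×10^-12 F, so τ = RC = 4.076×10^-8 s.
The conduction current is I(t) = (V₀/R) e^(−t/τ), and the displacement current between the plates equals it.
t/τ = 2.748; I_d = (28.2/1.68×10^4) · e^(−2.748) = (1.679×10^-3)(0.06406) = 1.08×10^-4 A.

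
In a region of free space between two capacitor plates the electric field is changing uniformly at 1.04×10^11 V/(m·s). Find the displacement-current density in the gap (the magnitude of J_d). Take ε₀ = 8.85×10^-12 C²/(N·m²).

0.920 A/m²

J_d = ε₀ ∂E/∂t, so J_d = 0.920 A/m².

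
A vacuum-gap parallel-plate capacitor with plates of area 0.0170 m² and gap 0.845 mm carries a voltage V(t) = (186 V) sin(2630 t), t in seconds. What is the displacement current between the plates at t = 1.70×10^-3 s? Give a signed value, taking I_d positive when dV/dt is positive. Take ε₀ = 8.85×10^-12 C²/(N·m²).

-2.08×10^-5 A

dE/dt = (V₀ω/d)·cos(ωt) with ωt = 4.471 rad: (186)(2630)(-0.2391)/(8.45×10^-4) = -1.384×10^8 V/(m·s).
I_d = ε₀ A dE/dt = (8.85×10^-12)(0.0170)(-1.384×10^8) = -2.08×10^-5 A.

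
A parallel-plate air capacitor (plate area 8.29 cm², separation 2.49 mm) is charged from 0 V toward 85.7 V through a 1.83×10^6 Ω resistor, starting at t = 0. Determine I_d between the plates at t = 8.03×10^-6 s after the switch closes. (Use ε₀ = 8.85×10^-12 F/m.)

C = ε₀A/d = (8.85×10^-12)(8.29×10^-4)/(2.49×10^-3) = 2.946×10^-12 F and τ = RC = 5.391×10^-6 s. I_d in the gap equals the RC charging current.
I_d(t) = (V₀/R) e^(−t/τ) = 4.683×10^-5 · e^(−1.490) = 1.06×10^-5 A.

1.06×10^-5 A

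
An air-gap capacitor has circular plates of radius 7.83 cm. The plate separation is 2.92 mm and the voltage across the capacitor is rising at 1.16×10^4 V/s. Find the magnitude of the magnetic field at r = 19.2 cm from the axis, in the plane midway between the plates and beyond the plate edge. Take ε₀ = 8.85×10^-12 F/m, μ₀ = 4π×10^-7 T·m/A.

dE/dt = (dV/dt)/d = 3.973×10^6 V/(m·s); I_d = ε₀(πR²)(dE/dt) = (8.85×10^-12)(0.01926)(3.973×10^6) = 6.772×10^-7 A.
For r ≥ R the full I_d is enclosed: B = μ₀ I_d/(2πr) = (4π×10^-7)(6.772×10^-7)/(2π·0.192) = 7.05×10^-13 T.

7.05×10^-13 T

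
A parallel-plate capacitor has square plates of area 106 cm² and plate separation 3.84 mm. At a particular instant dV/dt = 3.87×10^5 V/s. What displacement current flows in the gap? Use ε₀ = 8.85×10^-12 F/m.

9.45×10^-6 A

C = ε₀A/d = (8.85×10^-12)(0.0106)/(3.84×10^-3) = 2.443×10^-11 F.
I_d = C dV/dt = (2.443×10^-11)(3.87×10^5) = 9.45×10^-6 A.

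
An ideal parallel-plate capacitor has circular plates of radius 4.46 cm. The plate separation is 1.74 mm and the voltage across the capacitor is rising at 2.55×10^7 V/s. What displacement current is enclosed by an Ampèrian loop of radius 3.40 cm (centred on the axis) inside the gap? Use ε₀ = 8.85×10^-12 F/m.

4.71×10^-4 A

I_d = C dV/dt with C = ε₀πR²/d = 3.178×10^-11 F, so I_d = (3.178×10^-11)(2.55×10^7) = 8.104×10^-4 A.
Through an area πr² the displacement current is I_d·(πr²/πR²) = I_d (r/R)² = 4.71×10^-4 A.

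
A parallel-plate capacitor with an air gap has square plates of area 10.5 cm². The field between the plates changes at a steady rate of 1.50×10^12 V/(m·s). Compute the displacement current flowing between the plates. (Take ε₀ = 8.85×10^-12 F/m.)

With a uniform field, Φ_E = EA, so I_d = ε₀ A dE/dt = 0.0139 A.

0.0139 A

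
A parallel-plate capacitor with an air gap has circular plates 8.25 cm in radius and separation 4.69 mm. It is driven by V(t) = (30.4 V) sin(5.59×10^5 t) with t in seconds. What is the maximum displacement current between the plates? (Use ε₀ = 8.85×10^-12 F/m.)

6.86×10^-4 A

(dE/dt)_max = V₀ω/d = 3.623×10^9 V/(m·s); ω = 5.59×10^5 rad/s.
I_d,max = ε₀ A (dE/dt)_max = (8.85×10^-12)(0.02138)(3.623×10^9) = 6.86×10^-4 A.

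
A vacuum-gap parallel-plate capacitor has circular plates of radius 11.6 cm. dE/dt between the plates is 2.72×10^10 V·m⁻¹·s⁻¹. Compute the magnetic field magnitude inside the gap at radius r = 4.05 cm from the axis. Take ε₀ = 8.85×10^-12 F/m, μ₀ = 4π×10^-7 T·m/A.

Through the whole plate area (πR² = 0.04227 m²), I_d = ε₀ πR² dE/dt = 0.01018 A.
∮B·dl = μ₀ I_d,enc with I_d,enc = I_d r²/R² = 1.241×10^-3 A; so B = μ₀ I_d,enc/(2πr) = 6.13×10^-9 T.

6.13×10^-9 T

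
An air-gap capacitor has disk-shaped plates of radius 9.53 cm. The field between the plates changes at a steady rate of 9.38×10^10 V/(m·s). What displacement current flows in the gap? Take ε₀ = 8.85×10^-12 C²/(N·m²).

I_d = ε₀ A (dE/dt) = (8.85×10^-12)(0.02853 m²)(9.38×10^10) = 0.0237 A.

0.0237 A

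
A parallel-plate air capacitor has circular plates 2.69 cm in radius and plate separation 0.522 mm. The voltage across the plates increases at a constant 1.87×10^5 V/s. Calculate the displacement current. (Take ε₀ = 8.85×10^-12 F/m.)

C = ε₀A/d = (8.85×10^-12)(2.273×10^-3)/(5.22×10^-4) = 3.854×10^-11 F.
I_d = C dV/dt = (3.854×10^-11)(1.87×10^5) = 7.21×10^-6 A.

7.21×10^-6 A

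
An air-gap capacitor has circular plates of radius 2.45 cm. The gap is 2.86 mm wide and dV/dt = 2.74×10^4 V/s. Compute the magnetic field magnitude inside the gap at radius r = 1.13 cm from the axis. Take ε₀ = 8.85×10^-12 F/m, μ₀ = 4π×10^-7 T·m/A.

6.02×10^-13 T

With E = V/d, dE/dt = 9.580×10^6 V/(m·s) and πR² = 1.886×10^-3 m², giving I_d = ε₀ πR² dE/dt = 1.599×10^-7 A.
An Ampèrian loop of radius r encloses a fraction (r/R)² of I_d. Then B·2πr = μ₀ I_d (r/R)², giving B = μ₀ I_d r/(2πR²) = 6.02×10^-13 T.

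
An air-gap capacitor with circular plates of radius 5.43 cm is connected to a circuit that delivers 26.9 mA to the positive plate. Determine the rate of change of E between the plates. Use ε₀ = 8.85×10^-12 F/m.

3.28×10^11 V/(m·s)

The displacement current between the plates equals the conduction current, I_d = 26.9 mA.
Inverting I_d = ε₀ A dE/dt gives dE/dt = 0.0269 / (8.85×10^-12 · 9.263×10^-3) = 3.28×10^11 V/(m·s).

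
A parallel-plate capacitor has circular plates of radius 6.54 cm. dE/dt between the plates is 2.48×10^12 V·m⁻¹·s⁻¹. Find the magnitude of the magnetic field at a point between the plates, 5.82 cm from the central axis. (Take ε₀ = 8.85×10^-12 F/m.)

Total displacement current: I_d = ε₀(πR²)(dE/dt) = (8.85×10^-12)(0.01344)(2.48×10^12) = 0.2950 A.
An Ampèrian loop of radius r encloses a fraction (r/R)² of I_d. Then B·2πr = μ₀ I_d (r/R)², giving B = μ₀ I_d r/(2πR²) = 8.03×10^-7 T.

8.03×10^-7 T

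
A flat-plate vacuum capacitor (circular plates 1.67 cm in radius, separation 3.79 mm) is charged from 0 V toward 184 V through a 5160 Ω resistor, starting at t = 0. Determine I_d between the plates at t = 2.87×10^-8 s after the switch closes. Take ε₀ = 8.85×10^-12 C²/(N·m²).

C = ε₀A/d = (8.85×10^-12)(8.762×10^-4)/(3.79×10^-3) = 2.046×10^-12 F, so τ = RC = 1.056×10^-8 s.
The conduction current is I(t) = (V₀/R) e^(−t/τ), and the displacement current between the plates equals it.
t/τ = 2.718; I_d = (184/5160) · e^(−2.718) = (0.03566)(0.06601) = 2.35×10^-3 A.

2.35×10^-3 A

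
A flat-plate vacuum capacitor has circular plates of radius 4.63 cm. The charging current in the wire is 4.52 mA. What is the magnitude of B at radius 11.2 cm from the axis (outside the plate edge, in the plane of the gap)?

By continuity the displacement current in the gap matches the conduction current: I_d = 4.52×10^-3 A.
Outside the plates the loop encloses all of I_d, so B·2πr = μ₀ I_d and B = 8.07×10^-9 T.

8.07×10^-9 T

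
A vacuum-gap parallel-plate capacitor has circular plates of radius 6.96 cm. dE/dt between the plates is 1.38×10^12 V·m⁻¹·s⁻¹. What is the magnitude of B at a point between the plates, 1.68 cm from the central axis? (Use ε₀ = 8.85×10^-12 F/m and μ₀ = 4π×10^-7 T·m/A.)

1.29×10^-7 T

I_d = ε₀ dΦ_E/dt = ε₀ πR² (dE/dt) = (8.85×10^-12)(0.01522)(1.38×10^12) = 0.1859 A through the full plate area.
∮B·dl = μ₀ I_d,enc with I_d,enc = I_d r²/R² = 0.01083 A; so B = μ₀ I_d,enc/(2πr) = 1.29×10^-7 T.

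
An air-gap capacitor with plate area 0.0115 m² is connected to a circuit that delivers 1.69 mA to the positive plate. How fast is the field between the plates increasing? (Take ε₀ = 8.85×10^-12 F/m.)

1.66×10^10 V/(m·s)

The displacement current between the plates equals the conduction current, I_d = 1.69 mA.
Inverting I_d = ε₀ A dE/dt gives dE/dt = 1.69×10^-3 / (8.85×10^-12 · 0.0115) = 1.66×10^10 V/(m·s).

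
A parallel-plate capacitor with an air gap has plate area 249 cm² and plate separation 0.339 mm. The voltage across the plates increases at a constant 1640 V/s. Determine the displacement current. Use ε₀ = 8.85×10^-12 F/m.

E = V/d so dE/dt = (dV/dt)/d = 4.838×10^6 V/(m·s), and I_d = ε₀ A dE/dt = (8.85×10^-12)(0.0249)(4.838×10^6) = 1.07×10^-6 A.

1.07×10^-6 A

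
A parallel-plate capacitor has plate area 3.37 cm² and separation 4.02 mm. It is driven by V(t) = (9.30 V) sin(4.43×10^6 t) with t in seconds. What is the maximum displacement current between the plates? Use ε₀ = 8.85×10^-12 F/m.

The displacement current equals the conduction current C dV/dt, which peaks at C V₀ ω.
With C = ε₀A/d = (8.85×10^-12)(3.37×10^-4)/(4.02×10^-3) = 7.419×10^-13 F and ω = 4.43×10^6 rad/s, I_d,max = (7.419×10^-13)(9.30)(4.43×10^6) = 3.06×10^-5 A.

3.06×10^-5 A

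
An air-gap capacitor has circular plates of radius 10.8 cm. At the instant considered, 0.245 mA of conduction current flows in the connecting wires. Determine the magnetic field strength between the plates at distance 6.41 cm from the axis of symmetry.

Between the plates the displacement current equals the wire current: I_d = 0.245 mA = 2.45×10^-4 A.
For r < R the Ampère–Maxwell law gives B(2πr) = μ₀ I_d (r²/R²), so B = μ₀ I_d r/(2πR²) = (4π×10^-7)(2.45×10^-4)(0.0641)/(2π·0.108²) = 2.69×10^-10 T.

2.69×10^-10 T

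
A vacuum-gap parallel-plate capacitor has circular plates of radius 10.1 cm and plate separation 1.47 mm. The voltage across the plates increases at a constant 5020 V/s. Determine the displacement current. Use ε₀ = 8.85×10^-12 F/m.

The displacement current equals the charging current C dV/dt. With C = ε₀A/d = (8.85×10^-12)(0.03205)/(1.47×10^-3) = 1.930×10^-10 F, I_d = (1.930×10^-10)(5020) = 9.69×10^-7 A.

9.69×10^-7 A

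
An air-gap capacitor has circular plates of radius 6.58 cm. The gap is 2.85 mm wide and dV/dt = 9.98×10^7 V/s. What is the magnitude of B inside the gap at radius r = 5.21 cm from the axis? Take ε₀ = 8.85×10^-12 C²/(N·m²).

With E = V/d, dE/dt = 3.502×10^10 V/(m·s) and πR² = 0.01360 m², giving I_d = ε₀ πR² dE/dt = 4.215×10^-3 A.
An Ampèrian loop of radius r encloses a fraction (r/R)² of I_d. Then B·2πr = μ₀ I_d (r/R)², giving B = μ₀ I_d r/(2πR²) = 1.01×10^-8 T.

1.01×10^-8 T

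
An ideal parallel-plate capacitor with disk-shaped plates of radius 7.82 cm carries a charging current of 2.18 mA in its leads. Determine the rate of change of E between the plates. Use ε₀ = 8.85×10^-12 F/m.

Charge continuity gives I_d = I = 2.18×10^-3 A between the plates.
Then dE/dt = I_d/(ε₀A) = 1.28×10^10 V/(m·s).

1.28×10^10 V/(m·s)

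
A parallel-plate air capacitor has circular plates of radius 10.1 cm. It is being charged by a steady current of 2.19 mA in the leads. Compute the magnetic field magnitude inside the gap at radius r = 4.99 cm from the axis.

2.14×10^-9 T

By continuity the displacement current in the gap matches the conduction current: I_d = 2.19×10^-3 A.
∮B·dl = μ₀ I_d,enc with I_d,enc = I_d r²/R² = 5.346×10^-4 A; so B = μ₀ I_d,enc/(2πr) = 2.14×10^-9 T.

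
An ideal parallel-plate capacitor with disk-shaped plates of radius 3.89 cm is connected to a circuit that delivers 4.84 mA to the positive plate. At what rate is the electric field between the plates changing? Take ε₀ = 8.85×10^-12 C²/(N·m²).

1.15×10^11 V/(m·s)

Charge continuity gives I_d = I = 4.84×10^-3 A between the plates.
Then dE/dt = I_d/(ε₀A) = 1.15×10^11 V/(m·s).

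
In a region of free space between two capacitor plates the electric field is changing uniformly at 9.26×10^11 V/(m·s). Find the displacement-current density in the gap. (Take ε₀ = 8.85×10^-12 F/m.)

8.20 A/m²

The displacement-current density is ε₀ ∂E/∂t = (8.85×10^-12)(9.26×10^11) = 8.20 A/m².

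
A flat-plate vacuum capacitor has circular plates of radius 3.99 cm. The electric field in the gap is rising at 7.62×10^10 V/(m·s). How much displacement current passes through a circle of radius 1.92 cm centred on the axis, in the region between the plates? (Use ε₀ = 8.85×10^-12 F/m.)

I_d = ε₀ dΦ_E/dt = ε₀ πR² (dE/dt) = (8.85×10^-12)(5.001×10^-3)(7.62×10^10) = 3.373×10^-3 A through the full plate area.
Since J_d is uniform, the enclosed fraction is (r/R)² = 0.2316, giving I_d,enc = 7.81×10^-4 A.

7.81×10^-4 A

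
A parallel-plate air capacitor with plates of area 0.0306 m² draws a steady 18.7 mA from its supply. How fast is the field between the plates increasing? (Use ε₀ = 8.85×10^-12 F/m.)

6.91×10^10 V/(m·s)

The displacement current between the plates equals the conduction current, I_d = 18.7 mA.
Then dE/dt = I_d/(ε₀A) = 6.91×10^10 V/(m·s).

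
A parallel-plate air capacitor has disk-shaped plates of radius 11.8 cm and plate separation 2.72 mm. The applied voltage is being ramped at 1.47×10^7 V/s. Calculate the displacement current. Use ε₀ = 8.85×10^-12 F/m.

2.09×10^-3 A

E = V/d so dE/dt = (dV/dt)/d = 5.404×10^9 V/(m·s), and I_d = ε₀ A dE/dt = (8.85×10^-12)(0.04374)(5.404×10^9) = 2.09×10^-3 A.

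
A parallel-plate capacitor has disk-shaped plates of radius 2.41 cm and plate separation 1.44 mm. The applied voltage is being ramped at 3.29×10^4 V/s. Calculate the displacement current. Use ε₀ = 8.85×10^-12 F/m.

3.69×10^-7 A

The field between the plates is E = V/d, so dE/dt = (3.29×10^4)/(1.44×10^-3 m) = 2.285×10^7 V/(m·s).
I_d = ε₀ A (dE/dt) = (8.85×10^-12)(1.825×10^-3)(2.285×10^7) = 3.69×10^-7 A.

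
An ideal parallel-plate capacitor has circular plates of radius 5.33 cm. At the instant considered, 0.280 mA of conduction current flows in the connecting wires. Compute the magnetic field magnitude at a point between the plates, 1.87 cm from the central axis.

No conduction current crosses the gap, so I_d there equals the 2.80×10^-4 A in the leads.
An Ampèrian loop of radius r encloses a fraction (r/R)² of I_d. Then B·2πr = μ₀ I_d (r/R)², giving B = μ₀ I_d r/(2πR²) = 3.69×10^-10 T.

3.69×10^-10 T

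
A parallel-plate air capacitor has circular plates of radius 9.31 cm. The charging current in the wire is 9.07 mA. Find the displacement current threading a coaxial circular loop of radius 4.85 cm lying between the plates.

No conduction current crosses the gap, so I_d there equals the 9.07×10^-3 A in the leads.
Since J_d is uniform, the enclosed fraction is (r/R)² = 0.2714, giving I_d,enc = 2.46×10^-3 A.

2.46×10^-3 A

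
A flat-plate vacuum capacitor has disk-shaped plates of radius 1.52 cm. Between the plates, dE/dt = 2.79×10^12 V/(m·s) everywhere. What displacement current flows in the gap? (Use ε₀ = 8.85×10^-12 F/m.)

0.0179 A

The displacement current is ε₀ times dΦ_E/dt = ε₀ A dE/dt = (8.85×10^-12)(7.258×10^-4)(2.79×10^12) = 0.0179 A.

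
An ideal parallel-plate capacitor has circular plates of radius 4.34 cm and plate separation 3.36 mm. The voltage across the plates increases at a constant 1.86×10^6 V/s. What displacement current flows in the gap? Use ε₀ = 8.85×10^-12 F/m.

The displacement current equals the charging current C dV/dt. With C = ε₀A/d = (8.85×10^-12)(5.917×10^-3)/(3.36×10^-3) = 1.558×10^-11 F, I_d = (1.558×10^-11)(1.86×10^6) = 2.90×10^-5 A.

2.90×10^-5 A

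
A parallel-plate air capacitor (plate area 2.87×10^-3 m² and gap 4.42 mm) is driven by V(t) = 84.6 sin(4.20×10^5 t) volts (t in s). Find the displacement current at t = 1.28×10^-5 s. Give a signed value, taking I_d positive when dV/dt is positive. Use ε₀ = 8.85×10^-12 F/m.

1.26×10^-4 A

C = ε₀A/d = (8.85×10^-12)(2.87×10^-3)/(4.42×10^-3) = 5.746×10^-12 F. dV/dt = V₀ω·cos(ωt); at ωt = 5.376 rad this factor is 0.6160.
I_d = C dV/dt = (5.746×10^-12)(84.6)(4.20×10^5)(0.6160) = 1.26×10^-4 A.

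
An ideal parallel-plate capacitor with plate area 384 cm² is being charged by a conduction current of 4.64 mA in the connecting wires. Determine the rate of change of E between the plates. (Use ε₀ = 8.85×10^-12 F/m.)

Charge continuity gives I_d = I = 4.64×10^-3 A between the plates.
Then dE/dt = I_d/(ε₀A) = 1.37×10^10 V/(m·s).

1.37×10^10 V/(m·s)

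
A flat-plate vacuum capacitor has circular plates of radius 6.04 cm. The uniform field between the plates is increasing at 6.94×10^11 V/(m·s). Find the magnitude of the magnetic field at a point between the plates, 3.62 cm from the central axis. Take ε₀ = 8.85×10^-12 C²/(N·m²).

Total displacement current: I_d = ε₀(πR²)(dE/dt) = (8.85×10^-12)(0.01146)(6.94×10^11) = 0.07039 A.
An Ampèrian loop of radius r encloses a fraction (r/R)² of I_d. Then B·2πr = μ₀ I_d (r/R)², giving B = μ₀ I_d r/(2πR²) = 1.40×10^-7 T.

1.40×10^-7 T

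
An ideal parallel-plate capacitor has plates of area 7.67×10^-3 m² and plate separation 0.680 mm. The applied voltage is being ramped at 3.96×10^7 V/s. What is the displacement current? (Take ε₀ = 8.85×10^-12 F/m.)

The displacement current equals the charging current C dV/dt. With C = ε₀A/d = (8.85×10^-12)(7.67×10^-3)/(6.80×10^-4) = 9.982×10^-11 F, I_d = (9.982×10^-11)(3.96×10^7) = 3.95×10^-3 A.

3.95×10^-3 A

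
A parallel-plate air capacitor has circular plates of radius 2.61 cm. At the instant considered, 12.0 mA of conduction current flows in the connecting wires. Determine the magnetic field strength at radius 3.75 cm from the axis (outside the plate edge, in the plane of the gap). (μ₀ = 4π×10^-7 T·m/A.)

6.40×10^-8 T

No conduction current crosses the gap, so I_d there equals the 0.0120 A in the leads.
Outside the plates the loop encloses all of I_d, so B·2πr = μ₀ I_d and B = 6.40×10^-8 T.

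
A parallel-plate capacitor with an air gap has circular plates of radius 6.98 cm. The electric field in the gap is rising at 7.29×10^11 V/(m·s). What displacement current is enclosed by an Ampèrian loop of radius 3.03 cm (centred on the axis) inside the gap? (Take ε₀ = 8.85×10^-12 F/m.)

I_d = ε₀ dΦ_E/dt = ε₀ πR² (dE/dt) = (8.85×10^-12)(0.01531)(7.29×10^11) = 0.09877 A through the full plate area.
Through an area πr² the displacement current is I_d·(πr²/πR²) = I_d (r/R)² = 0.0186 A.

0.0186 A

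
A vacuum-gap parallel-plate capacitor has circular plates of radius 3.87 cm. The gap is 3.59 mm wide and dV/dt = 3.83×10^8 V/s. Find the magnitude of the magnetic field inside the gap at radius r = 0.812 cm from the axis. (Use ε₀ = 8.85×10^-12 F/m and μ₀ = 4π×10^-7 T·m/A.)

4.82×10^-9 T

I_d = C dV/dt with C = ε₀πR²/d = 1.160×10^-11 F, so I_d = (1.160×10^-11)(3.83×10^8) = 4.443×10^-3 A.
An Ampèrian loop of radius r encloses a fraction (r/R)² of I_d. Then B·2πr = μ₀ I_d (r/R)², giving B = μ₀ I_d r/(2πR²) = 4.82×10^-9 T.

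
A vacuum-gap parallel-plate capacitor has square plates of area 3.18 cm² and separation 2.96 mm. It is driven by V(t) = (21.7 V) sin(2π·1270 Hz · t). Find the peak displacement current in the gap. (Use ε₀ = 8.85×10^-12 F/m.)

1.65×10^-7 A

(dE/dt)_max = V₀ω/d = 5.850×10^7 V/(m·s); ω = 2πf = 7980 rad/s.
I_d,max = ε₀ A (dE/dt)_max = (8.85×10^-12)(3.18×10^-4)(5.850×10^7) = 1.65×10^-7 A.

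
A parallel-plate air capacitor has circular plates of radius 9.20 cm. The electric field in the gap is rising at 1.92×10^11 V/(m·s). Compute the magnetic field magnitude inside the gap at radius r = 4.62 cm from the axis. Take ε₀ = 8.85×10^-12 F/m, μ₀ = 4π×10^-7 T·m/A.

Through the whole plate area (πR² = 0.02659 m²), I_d = ε₀ πR² dE/dt = 0.04518 A.
∮B·dl = μ₀ I_d,enc with I_d,enc = I_d r²/R² = 0.01139 A; so B = μ₀ I_d,enc/(2πr) = 4.93×10^-8 T.

4.93×10^-8 T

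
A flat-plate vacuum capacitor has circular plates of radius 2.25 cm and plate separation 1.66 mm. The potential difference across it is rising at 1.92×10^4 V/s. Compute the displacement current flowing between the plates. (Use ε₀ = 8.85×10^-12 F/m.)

E = V/d so dE/dt = (dV/dt)/d = 1.157×10^7 V/(m·s), and I_d = ε₀ A dE/dt = (8.85×10^-12)(1.590×10^-3)(1.157×10^7) = 1.63×10^-7 A.

1.63×10^-7 A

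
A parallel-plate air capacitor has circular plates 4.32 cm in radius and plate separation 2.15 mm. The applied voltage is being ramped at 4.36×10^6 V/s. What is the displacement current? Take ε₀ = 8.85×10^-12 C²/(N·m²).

The field between the plates is E = V/d, so dE/dt = (4.36×10^6)/(2.15×10^-3 m) = 2.028×10^9 V/(m·s).
I_d = ε₀ A (dE/dt) = (8.85×10^-12)(5.863×10^-3)(2.028×10^9) = 1.05×10^-4 A.

1.05×10^-4 A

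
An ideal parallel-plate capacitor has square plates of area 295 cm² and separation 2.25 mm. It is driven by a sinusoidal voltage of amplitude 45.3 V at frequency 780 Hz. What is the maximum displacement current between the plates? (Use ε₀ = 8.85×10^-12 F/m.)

2.58×10^-5 A

The displacement current equals the conduction current C dV/dt, which peaks at C V₀ ω.
With C = ε₀A/d = (8.85×10^-12)(0.0295)/(2.25×10^-3) = 1.160×10^-10 F and ω = 2πf = 4901 rad/s, I_d,max = (1.160×10^-10)(45.3)(4901) = 2.58×10^-5 A.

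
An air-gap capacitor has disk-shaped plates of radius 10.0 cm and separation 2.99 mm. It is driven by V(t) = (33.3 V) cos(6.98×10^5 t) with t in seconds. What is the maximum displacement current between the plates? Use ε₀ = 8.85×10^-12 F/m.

2.16×10^-3 A

The displacement current equals the conduction current C dV/dt, which peaks at C V₀ ω.
With C = ε₀A/d = (8.85×10^-12)(0.03142)/(2.99×10^-3) = 9.300×10^-11 F and ω = 6.98×10^5 rad/s, I_d,max = (9.300×10^-11)(33.3)(6.98×10^5) = 2.16×10^-3 A.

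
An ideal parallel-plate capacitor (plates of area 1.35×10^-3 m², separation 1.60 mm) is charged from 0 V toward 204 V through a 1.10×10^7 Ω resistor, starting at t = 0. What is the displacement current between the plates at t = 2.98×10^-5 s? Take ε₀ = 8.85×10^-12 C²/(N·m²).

1.29×10^-5 A

With C = ε₀A/d = (8.85×10^-12)(1.35×10^-3)/(1.60×10^-3) = 7.467×10^-12 F, the time constant is τ = RC = 8.214×10^-5 s, so t/τ = 0.3628 and e^(−t/τ) = 0.6957.
I_d = I_cond = (V₀/R) e^(−t/τ) = (1.855×10^-5)(0.6957) = 1.29×10^-5 A.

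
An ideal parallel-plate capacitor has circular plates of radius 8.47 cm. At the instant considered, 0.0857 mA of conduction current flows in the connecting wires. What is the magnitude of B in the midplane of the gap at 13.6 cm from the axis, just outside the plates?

1.26×10^-10 T

By continuity the displacement current in the gap matches the conduction current: I_d = 8.57×10^-5 A.
With r > R the enclosed displacement current is the full I_d; B = μ₀ I_d / (2πr) = 1.26×10^-10 T.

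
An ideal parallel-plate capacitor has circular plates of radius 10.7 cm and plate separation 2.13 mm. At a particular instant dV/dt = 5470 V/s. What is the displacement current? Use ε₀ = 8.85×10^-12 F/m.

E = V/d so dE/dt = (dV/dt)/d = 2.568×10^6 V/(m·s), and I_d = ε₀ A dE/dt = (8.85×10^-12)(0.03597)(2.568×10^6) = 8.17×10^-7 A.

8.17×10^-7 A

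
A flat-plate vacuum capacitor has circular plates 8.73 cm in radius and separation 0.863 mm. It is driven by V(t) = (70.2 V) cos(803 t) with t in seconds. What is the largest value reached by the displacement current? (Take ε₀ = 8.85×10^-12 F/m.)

1.38×10^-5 A

The displacement current equals the conduction current C dV/dt, which peaks at C V₀ ω.
With C = ε₀A/d = (8.85×10^-12)(0.02394)/(8.63×10^-4) = 2.455×10^-10 F and ω = 803 rad/s, I_d,max = (2.455×10^-10)(70.2)(803) = 1.38×10^-5 A.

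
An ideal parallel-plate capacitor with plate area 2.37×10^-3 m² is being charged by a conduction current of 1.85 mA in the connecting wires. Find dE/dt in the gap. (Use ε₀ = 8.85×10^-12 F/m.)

8.82×10^10 V/(m·s)

By continuity, I_d in the gap equals the 1.85 mA flowing in the wire.
Then dE/dt = I_d/(ε₀A) = 8.82×10^10 V/(m·s).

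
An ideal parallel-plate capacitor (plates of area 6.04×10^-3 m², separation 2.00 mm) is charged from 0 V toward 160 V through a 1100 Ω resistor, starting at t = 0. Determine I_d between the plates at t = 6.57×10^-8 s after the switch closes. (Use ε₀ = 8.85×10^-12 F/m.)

With C = ε₀A/d = (8.85×10^-12)(6.04×10^-3)/(2.00×10^-3) = 2.673×10^-11 F, the time constant is τ = RC = 2.940×10^-8 s, so t/τ = 2.235 and e^(−t/τ) = 0.1070.
I_d = I_cond = (V₀/R) e^(−t/τ) = (0.1455)(0.1070) = 0.0156 A.

0.0156 A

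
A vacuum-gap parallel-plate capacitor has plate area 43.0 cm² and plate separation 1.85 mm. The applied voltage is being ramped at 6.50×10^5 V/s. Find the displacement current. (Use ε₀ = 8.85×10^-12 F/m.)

1.34×10^-5 A

The displacement current equals the charging current C dV/dt. With C = ε₀A/d = (8.85×10^-12)(4.30×10^-3)/(1.85×10^-3) = 2.057×10^-11 F, I_d = (2.057×10^-11)(6.50×10^5) = 1.34×10^-5 A.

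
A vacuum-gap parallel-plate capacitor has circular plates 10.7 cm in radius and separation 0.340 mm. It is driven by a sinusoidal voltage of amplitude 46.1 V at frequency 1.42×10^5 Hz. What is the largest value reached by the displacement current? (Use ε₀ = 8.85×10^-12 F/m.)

C = ε₀A/d = (8.85×10^-12)(0.03597)/(3.40×10^-4) = 9.363×10^-10 F; ω = 2πf = 8.922×10^5 rad/s.
I_d = C dV/dt, so |I_d|_max = C V₀ ω = (9.363×10^-10)(46.1)(8.922×10^5) = 0.0385 A.

0.0385 A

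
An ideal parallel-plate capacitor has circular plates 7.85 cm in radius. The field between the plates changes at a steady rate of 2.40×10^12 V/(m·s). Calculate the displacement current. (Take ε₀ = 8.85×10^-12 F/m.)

0.411 A

I_d = ε₀ A (dE/dt) = (8.85×10^-12)(0.01936 m²)(2.40×10^12) = 0.411 A.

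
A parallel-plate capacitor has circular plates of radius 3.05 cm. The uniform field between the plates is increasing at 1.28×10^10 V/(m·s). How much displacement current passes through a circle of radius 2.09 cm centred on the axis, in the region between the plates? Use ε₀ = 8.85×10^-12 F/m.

1.55×10^-4 A

Through the whole plate area (πR² = 2.922×10^-3 m²), I_d = ε₀ πR² dE/dt = 3.310×10^-4 A.
The field is uniform, so I_d,enc = I_d (r/R)² = (3.310×10^-4)(2.09/3.05)² = 1.55×10^-4 A.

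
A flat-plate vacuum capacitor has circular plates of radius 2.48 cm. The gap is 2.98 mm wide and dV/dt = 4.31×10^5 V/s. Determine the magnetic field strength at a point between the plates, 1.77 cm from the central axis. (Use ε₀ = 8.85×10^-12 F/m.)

With E = V/d, dE/dt = 1.446×10^8 V/(m·s) and πR² = 1.932×10^-3 m², giving I_d = ε₀ πR² dE/dt = 2.472×10^-6 A.
∮B·dl = μ₀ I_d,enc with I_d,enc = I_d r²/R² = 1.259×10^-6 A; so B = μ₀ I_d,enc/(2πr) = 1.42×10^-11 T.

1.42×10^-11 T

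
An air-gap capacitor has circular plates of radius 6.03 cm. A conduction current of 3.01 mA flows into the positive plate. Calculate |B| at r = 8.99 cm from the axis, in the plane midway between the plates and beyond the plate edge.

6.70×10^-9 T

By continuity the displacement current in the gap matches the conduction current: I_d = 3.01×10^-3 A.
With r > R the enclosed displacement current is the full I_d; B = μ₀ I_d / (2πr) = 6.70×10^-9 T.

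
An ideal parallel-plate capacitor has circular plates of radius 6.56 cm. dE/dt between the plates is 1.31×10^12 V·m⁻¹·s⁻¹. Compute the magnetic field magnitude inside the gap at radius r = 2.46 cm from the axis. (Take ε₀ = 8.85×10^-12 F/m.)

Total displacement current: I_d = ε₀(πR²)(dE/dt) = (8.85×10^-12)(0.01352)(1.31×10^12) = 0.1567 A.
∮B·dl = μ₀ I_d,enc with I_d,enc = I_d r²/R² = 0.02204 A; so B = μ₀ I_d,enc/(2πr) = 1.79×10^-7 T.

1.79×10^-7 T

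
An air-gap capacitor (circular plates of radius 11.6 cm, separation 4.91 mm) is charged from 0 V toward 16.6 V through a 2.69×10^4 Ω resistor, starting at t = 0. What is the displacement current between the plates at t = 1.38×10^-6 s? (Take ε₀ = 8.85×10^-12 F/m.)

3.15×10^-4 A

With C = ε₀A/d = (8.85×10^-12)(0.04227)/(4.91×10^-3) = 7.619×10^-11 F, the time constant is τ = RC = 2.050×10^-6 s, so t/τ = 0.6732 and e^(−t/τ) = 0.5101.
I_d = I_cond = (V₀/R) e^(−t/τ) = (6.171×10^-4)(0.5101) = 3.15×10^-4 A.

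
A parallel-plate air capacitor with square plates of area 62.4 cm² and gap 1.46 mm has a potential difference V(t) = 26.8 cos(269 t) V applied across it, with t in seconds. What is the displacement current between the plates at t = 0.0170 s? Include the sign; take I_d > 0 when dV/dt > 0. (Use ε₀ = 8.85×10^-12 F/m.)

dE/dt = (V₀ω/d)·−sin(ωt) with ωt = 4.573 rad: (26.8)(269)(0.9903)/(1.46×10^-3) = 4.890×10^6 V/(m·s).
I_d = ε₀ A dE/dt = (8.85×10^-12)(6.24×10^-3)(4.890×10^6) = 2.70×10^-7 A.

2.70×10^-7 A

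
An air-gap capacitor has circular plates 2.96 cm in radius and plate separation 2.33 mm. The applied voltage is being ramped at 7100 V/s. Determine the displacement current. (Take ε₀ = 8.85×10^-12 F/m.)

The field between the plates is E = V/d, so dE/dt = (7100)/(2.33×10^-3 m) = 3.047×10^6 V/(m·s).
I_d = ε₀ A (dE/dt) = (8.85×10^-12)(2.753×10^-3)(3.047×10^6) = 7.42×10^-8 A.

7.42×10^-8 A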